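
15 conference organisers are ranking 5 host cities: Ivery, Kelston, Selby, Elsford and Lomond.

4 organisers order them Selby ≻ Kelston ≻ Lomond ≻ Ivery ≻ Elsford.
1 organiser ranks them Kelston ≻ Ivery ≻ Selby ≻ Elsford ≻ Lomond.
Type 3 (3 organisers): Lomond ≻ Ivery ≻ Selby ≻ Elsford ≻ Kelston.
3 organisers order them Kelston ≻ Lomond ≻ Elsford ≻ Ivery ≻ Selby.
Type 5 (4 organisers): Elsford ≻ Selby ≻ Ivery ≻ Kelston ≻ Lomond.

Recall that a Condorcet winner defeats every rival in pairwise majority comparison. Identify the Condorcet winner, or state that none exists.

Selby

Head-to-head results (15 organisers):
Ivery–Kelston: Kelston 8–7.
Ivery vs Selby: Ivery is ranked higher on 1+3+3 = 7 ballots, Selby on 8. Selby wins 8–7.
Ivery vs Elsford: 8 to 7, Ivery.
Ivery vs Lomond: Lomond wins 10–5.
Kelston vs Selby: Selby, 11–4.
Kelston vs Elsford: 8 to 7, Kelston.
Kelston vs Lomond: 12 to 3, Kelston.
Selby vs Elsford: Selby preferred on 4+1+3 = 8 ballots; Selby wins 8–7.
Selby vs Lomond: Selby, 9–6.
Elsford vs Lomond: Elsford is ranked higher on 1+4 = 5 ballots, Lomond on 10. Lomond wins 10–5.
Selby wins every pairwise contest, so Selby is the Condorcet winner.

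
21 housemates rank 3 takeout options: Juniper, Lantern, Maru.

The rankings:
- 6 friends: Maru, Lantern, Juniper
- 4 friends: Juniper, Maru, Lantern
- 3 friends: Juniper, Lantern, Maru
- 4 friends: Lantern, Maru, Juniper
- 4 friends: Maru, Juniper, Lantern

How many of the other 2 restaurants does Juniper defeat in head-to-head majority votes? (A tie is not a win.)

1

Juniper against each rival (21 friends):
Juniper–Lantern: Juniper 11–10.
Juniper vs Maru: Maru wins 14–7.
Juniper beats Lantern; loses to Maru — 1 pairwise win.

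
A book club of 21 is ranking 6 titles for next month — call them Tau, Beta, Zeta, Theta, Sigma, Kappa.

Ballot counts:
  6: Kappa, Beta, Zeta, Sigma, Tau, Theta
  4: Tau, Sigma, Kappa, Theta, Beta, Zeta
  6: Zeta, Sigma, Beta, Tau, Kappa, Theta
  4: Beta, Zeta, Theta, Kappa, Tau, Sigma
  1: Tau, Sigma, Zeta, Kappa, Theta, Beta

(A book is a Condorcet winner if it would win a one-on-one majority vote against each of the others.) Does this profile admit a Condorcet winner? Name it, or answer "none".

Head-to-head results (21 members):
Tau vs Beta: 4+1 = 5 for Tau, 16 for Beta — Beta by 16–5.
Tau vs Zeta: 4+1 = 5 for Tau, 16 for Zeta — Zeta by 16–5.
Tau vs Theta: Tau is ranked higher on 6+4+6+1 = 17 ballots, Theta on 4. Tau wins 17–4.
Tau vs Sigma: 9 to 12, Sigma.
Tau vs Kappa: Tau preferred on 4+6+1 = 11 ballots; Tau wins 11–10.
Beta vs Zeta: 14 to 7, Beta.
Beta vs Theta: Beta is ranked higher on 6+6+4 = 16 ballots, Theta on 5. Beta wins 16–5.
Beta vs Sigma: 10 to 11, Sigma.
Beta vs Kappa: Beta preferred on 6+4 = 10 ballots; Kappa wins 11–10.
Zeta vs Theta: Zeta is ranked higher on 6+6+4+1 = 17 ballots, Theta on 4. Zeta wins 17–4.
Zeta vs Sigma: 6+6+4 = 16 for Zeta, 5 for Sigma — Zeta by 16–5.
Zeta vs Kappa: Zeta preferred on 6+4+1 = 11 ballots; Zeta wins 11–10.
Theta vs Sigma: Theta preferred on 4 ballots; Sigma wins 17–4.
Theta vs Kappa: 4 for Theta, 17 for Kappa — Kappa by 17–4.
Sigma vs Kappa: Sigma preferred on 4+6+1 = 11 ballots; Sigma wins 11–10.
Every book loses at least once (Tau loses to Beta; Beta loses to Sigma; Zeta loses to Beta; Theta loses to Tau; Sigma loses to Zeta; Kappa loses to Tau). The majority relation contains the cycle Tau beats Kappa beats Beta beats Tau, so there is no Condorcet winner.

none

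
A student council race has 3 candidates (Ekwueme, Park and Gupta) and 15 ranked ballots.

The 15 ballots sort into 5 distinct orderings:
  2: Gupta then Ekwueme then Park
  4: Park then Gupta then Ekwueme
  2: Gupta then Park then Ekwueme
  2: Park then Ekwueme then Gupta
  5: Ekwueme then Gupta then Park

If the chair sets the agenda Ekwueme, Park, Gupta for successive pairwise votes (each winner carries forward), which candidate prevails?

Gupta

Round 1: Ekwueme vs Park — 7–8, Park advances.
Round 2: Park vs Gupta — 6–9, Gupta advances.
Gupta survives the agenda.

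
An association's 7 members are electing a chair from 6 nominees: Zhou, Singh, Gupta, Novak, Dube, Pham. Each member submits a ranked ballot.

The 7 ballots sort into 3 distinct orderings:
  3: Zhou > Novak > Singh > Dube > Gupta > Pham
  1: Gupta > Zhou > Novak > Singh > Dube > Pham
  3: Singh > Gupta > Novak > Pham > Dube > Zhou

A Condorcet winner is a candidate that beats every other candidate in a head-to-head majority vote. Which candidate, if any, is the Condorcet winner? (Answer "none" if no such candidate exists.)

none

Check each pair by majority over 7 ballots:
Zhou vs Singh: 4 to 3, Zhou.
Zhou vs Gupta: 3 for Zhou, 4 for Gupta — Gupta by 4–3.
Zhou vs Novak: Zhou preferred on 3+1 = 4 ballots; Zhou wins 4–3.
Zhou vs Dube: 4 to 3, Zhou.
Zhou vs Pham: 3+1 = 4 for Zhou, 3 for Pham — Zhou by 4–3.
Singh vs Gupta: Singh is ranked higher on 3+3 = 6 ballots, Gupta on 1. Singh wins 6–1.
Singh vs Novak: Singh preferred on 3 ballots; Novak wins 4–3.
Singh vs Dube: 7 to 0, Singh.
Singh vs Pham: Singh preferred on 3+1+3 = 7 ballots; Singh wins 7–0.
Gupta vs Novak: Gupta preferred on 1+3 = 4 ballots; Gupta wins 4–3.
Gupta vs Dube: Gupta is ranked higher on 1+3 = 4 ballots, Dube on 3. Gupta wins 4–3.
Gupta vs Pham: 3+1+3 = 7 for Gupta, 0 for Pham — Gupta by 7–0.
Novak vs Dube: 3+1+3 = 7 for Novak, 0 for Dube — Novak by 7–0.
Novak vs Pham: 7 to 0, Novak.
Dube vs Pham: 3+1 = 4 for Dube, 3 for Pham — Dube by 4–3.
Every candidate loses at least once (Zhou loses to Gupta; Singh loses to Zhou; Gupta loses to Singh; Novak loses to Zhou; Dube loses to Zhou; Pham loses to Zhou). The majority relation contains the cycle Zhou > Singh > Gupta > Zhou, so there is no Condorcet winner.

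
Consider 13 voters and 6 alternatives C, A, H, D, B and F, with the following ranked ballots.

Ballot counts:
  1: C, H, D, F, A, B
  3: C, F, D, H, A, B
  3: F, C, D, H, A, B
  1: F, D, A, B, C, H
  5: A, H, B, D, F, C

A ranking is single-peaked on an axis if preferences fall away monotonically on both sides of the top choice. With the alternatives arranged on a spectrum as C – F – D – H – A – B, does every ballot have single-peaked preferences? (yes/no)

Axis positions: C=1, F=2, D=3, H=4, A=5, B=6.
Ballot type 1: ranking walks positions 1-4-3-2-5-6; H is ranked above F even though F lies between H and the peak C on the axis — preferences dip and rise again. Not single-peaked.
Ballot type 2 (peak C at position 1): ranking walks positions 1-2-3-4-5-6, expanding outward from the peak — single-peaked.
Ballot type 3 (peak F at position 2): ranking walks positions 2-1-3-4-5-6, expanding outward from the peak — single-peaked.
Ballot type 4: ranking walks positions 2-3-5-6-1-4; A is ranked above H even though H lies between A and the peak F on the axis — preferences dip and rise again. Not single-peaked.
Ballot type 5 (peak A at position 5): ranking walks positions 5-4-6-3-2-1, expanding outward from the peak — single-peaked.
Ballot type 1 violates single-peakedness, so the profile is not single-peaked on this axis.

no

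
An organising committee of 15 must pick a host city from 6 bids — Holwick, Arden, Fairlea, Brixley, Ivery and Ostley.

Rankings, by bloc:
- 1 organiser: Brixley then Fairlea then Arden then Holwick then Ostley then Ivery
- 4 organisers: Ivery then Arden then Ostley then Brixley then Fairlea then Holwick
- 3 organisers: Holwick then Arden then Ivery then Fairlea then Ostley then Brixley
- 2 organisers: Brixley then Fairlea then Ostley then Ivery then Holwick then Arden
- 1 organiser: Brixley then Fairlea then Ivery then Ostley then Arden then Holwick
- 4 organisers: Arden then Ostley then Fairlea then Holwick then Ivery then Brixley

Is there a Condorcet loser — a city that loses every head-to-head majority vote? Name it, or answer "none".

none

Pairwise majorities:
Holwick vs Arden: Holwick is ranked higher on 3+2 = 5 ballots, Arden on 10. Arden wins 10–5.
Holwick vs Fairlea: 3 to 12, Fairlea.
Holwick–Brixley: Brixley 8–7.
Holwick vs Ivery: 8 to 7, Holwick.
Holwick vs Ostley: 4 to 11, Ostley.
Arden–Fairlea: Arden 11–4.
Arden vs Brixley: 11 to 4, Arden.
Arden vs Ivery: 8 to 7, Arden.
Arden vs Ostley: 12 to 3, Arden.
Fairlea vs Brixley: Fairlea is ranked higher on 3+4 = 7 ballots, Brixley on 8. Brixley wins 8–7.
Fairlea vs Ivery: Fairlea preferred on 1+2+1+4 = 8 ballots; Fairlea wins 8–7.
Fairlea vs Ostley: Ostley wins 8–7.
Brixley vs Ivery: Ivery, 11–4.
Brixley–Ostley: Ostley 11–4.
Ivery vs Ostley: Ivery wins 8–7.
Every city wins at least one matchup (Holwick beats Ivery; Arden beats Holwick; Fairlea beats Holwick; Brixley beats Holwick; Ivery beats Brixley; Ostley beats Holwick), so there is no Condorcet loser.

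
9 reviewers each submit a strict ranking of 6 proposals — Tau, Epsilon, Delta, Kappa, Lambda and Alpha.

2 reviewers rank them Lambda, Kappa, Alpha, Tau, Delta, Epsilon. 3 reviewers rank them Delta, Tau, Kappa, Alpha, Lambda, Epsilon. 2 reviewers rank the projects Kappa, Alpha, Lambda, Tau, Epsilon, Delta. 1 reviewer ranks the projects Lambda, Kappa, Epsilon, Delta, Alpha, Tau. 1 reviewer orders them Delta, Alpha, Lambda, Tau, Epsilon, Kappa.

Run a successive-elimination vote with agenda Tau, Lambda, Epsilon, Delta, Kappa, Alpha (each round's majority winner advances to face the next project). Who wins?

Kappa

Round 1: Tau vs Lambda — 3–6, Lambda advances.
Round 2: Lambda vs Epsilon — 9–0, Lambda advances.
Round 3: Lambda vs Delta — 5–4, Lambda advances.
Round 4: Lambda vs Kappa — 4–5, Kappa advances.
Round 5: Kappa vs Alpha — 8–1, Kappa advances.
The agenda winner is Kappa.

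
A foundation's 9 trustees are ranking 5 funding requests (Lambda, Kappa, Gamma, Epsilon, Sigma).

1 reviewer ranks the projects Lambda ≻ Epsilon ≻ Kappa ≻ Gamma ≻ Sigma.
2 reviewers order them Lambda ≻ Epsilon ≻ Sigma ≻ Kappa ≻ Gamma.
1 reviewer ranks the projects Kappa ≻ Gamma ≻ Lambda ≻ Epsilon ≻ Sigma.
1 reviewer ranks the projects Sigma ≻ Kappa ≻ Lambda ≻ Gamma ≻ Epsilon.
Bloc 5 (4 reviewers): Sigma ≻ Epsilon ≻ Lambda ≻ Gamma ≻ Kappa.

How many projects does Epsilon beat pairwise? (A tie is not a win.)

Epsilon against each rival (9 reviewers):
Epsilon vs Lambda: Epsilon preferred on 4 ballots; Lambda wins 5–4.
Epsilon–Kappa: Epsilon 7–2.
Epsilon vs Gamma: Epsilon, 7–2.
Epsilon vs Sigma: Epsilon is ranked higher on 1+2+1 = 4 ballots, Sigma on 5. Sigma wins 5–4.
Epsilon beats Kappa, Gamma; loses to Lambda, Sigma — 2 pairwise wins.

2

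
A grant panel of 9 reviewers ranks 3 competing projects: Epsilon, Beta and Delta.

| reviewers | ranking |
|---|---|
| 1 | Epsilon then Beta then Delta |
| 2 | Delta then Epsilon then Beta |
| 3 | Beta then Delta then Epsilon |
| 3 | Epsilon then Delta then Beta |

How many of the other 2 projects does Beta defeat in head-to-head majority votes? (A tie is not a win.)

Beta against each rival (9 reviewers):
Beta vs Epsilon: Epsilon, 6–3.
Beta vs Delta: 1+3 = 4 for Beta, 5 for Delta — Delta by 5–4.
Beta beats no one; loses to Epsilon, Delta — 0 pairwise wins.

0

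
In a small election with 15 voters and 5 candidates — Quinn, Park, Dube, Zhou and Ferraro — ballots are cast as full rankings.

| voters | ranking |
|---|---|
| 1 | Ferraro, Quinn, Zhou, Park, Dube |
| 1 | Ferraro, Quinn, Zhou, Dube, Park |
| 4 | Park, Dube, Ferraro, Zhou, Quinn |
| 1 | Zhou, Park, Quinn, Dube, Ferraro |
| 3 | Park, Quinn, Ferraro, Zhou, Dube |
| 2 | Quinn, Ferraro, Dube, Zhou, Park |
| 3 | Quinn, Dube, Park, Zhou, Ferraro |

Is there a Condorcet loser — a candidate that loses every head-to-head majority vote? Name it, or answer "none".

Pairwise majorities:
Quinn–Park: Park 8–7.
Quinn vs Dube: Quinn, 11–4.
Quinn–Zhou: Quinn 10–5.
Quinn vs Ferraro: Quinn preferred on 1+3+2+3 = 9 ballots; Quinn wins 9–6.
Park vs Dube: Park preferred on 1+4+1+3 = 9 ballots; Park wins 9–6.
Park vs Zhou: Park, 10–5.
Park–Ferraro: Park 11–4.
Dube vs Zhou: Dube preferred on 4+2+3 = 9 ballots; Dube wins 9–6.
Dube vs Ferraro: 4+1+3 = 8 for Dube, 7 for Ferraro — Dube by 8–7.
Zhou–Ferraro: Ferraro 11–4.
Zhou loses to every other candidate — it is the Condorcet loser.

Zhou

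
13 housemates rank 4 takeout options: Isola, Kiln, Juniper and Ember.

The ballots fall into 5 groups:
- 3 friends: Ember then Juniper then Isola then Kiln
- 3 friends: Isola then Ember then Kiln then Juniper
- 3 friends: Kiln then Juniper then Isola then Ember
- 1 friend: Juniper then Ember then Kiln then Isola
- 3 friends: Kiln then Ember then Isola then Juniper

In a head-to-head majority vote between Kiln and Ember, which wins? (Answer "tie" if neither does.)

Ember

Ballots ranking Kiln above Ember: 3 + 3 = 6.
Ballots ranking Ember above Kiln: 13 − 6 = 7.
Ember wins the head-to-head 7–6.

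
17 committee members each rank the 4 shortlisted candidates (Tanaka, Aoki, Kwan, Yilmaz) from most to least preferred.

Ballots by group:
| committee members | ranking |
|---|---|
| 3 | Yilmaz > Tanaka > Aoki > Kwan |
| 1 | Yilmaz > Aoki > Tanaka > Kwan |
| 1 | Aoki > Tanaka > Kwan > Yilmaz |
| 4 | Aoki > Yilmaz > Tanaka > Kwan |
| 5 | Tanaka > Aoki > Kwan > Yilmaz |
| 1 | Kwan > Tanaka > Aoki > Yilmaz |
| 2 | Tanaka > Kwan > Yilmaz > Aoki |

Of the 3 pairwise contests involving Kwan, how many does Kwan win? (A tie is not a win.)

1

Kwan against each rival (17 committee members):
Kwan vs Tanaka: Kwan is ranked higher on 1 ballot, Tanaka on 16. Tanaka wins 16–1.
Kwan–Aoki: Aoki 14–3.
Kwan vs Yilmaz: 1+5+1+2 = 9 for Kwan, 8 for Yilmaz — Kwan by 9–8.
Kwan beats Yilmaz; loses to Tanaka, Aoki — 1 pairwise win.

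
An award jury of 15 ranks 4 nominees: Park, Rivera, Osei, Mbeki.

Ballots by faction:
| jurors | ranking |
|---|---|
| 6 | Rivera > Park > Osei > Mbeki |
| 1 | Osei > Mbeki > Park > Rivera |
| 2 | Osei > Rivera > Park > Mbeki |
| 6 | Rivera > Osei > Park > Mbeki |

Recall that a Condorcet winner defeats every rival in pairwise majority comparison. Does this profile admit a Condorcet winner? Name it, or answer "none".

Head-to-head results (15 jurors):
Park vs Rivera: Rivera, 14–1.
Park vs Osei: Osei wins 9–6.
Park vs Mbeki: Park, 14–1.
Rivera vs Osei: Rivera, 12–3.
Rivera–Mbeki: Rivera 14–1.
Osei–Mbeki: Osei 15–0.
Rivera wins every pairwise contest, so Rivera is the Condorcet winner.

Rivera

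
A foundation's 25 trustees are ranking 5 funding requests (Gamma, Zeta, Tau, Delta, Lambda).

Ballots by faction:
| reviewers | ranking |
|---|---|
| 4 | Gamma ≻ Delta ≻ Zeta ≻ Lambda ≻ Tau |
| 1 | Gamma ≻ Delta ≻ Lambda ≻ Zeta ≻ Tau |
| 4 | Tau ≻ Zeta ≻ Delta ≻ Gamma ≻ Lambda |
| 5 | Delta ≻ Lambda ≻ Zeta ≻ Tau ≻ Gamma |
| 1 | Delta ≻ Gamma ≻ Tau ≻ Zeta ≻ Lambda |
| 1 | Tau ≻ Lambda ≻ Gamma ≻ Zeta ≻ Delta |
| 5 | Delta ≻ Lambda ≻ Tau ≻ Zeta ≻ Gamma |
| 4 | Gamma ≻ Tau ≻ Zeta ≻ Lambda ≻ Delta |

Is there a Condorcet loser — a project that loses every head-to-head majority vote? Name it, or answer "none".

Pairwise majorities:
Gamma vs Zeta: Gamma is ranked higher on 4+1+1+1+4 = 11 ballots, Zeta on 14. Zeta wins 14–11.
Gamma vs Tau: Gamma preferred on 4+1+1+4 = 10 ballots; Tau wins 15–10.
Gamma vs Delta: 4+1+1+4 = 10 for Gamma, 15 for Delta — Delta by 15–10.
Gamma vs Lambda: 4+1+4+1+4 = 14 for Gamma, 11 for Lambda — Gamma by 14–11.
Zeta vs Tau: Tau wins 15–10.
Zeta vs Delta: Delta wins 16–9.
Zeta vs Lambda: 13 to 12, Zeta.
Tau vs Delta: Delta, 16–9.
Tau vs Lambda: 10 to 15, Lambda.
Delta vs Lambda: 4+1+4+5+1+5 = 20 for Delta, 5 for Lambda — Delta by 20–5.
No project is winless: Gamma beats Lambda; Zeta beats Gamma; Tau beats Gamma; Delta beats Gamma; Lambda beats Tau. There is no Condorcet loser.

none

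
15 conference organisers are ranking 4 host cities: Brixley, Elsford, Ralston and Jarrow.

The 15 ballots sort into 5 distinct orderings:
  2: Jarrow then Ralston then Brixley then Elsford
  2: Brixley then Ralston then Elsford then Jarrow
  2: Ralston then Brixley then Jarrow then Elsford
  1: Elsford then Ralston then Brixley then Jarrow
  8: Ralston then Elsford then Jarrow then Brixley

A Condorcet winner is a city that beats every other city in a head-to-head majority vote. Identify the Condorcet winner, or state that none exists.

Check each pair by majority over 15 ballots:
Brixley vs Elsford: 6 to 9, Elsford.
Brixley vs Ralston: Brixley is ranked higher on 2 ballots, Ralston on 13. Ralston wins 13–2.
Brixley vs Jarrow: 5 to 10, Jarrow.
Elsford vs Ralston: Elsford preferred on 1 ballot; Ralston wins 14–1.
Elsford vs Jarrow: 11 to 4, Elsford.
Ralston vs Jarrow: 2+2+1+8 = 13 for Ralston, 2 for Jarrow — Ralston by 13–2.
Ralston wins every pairwise contest, so Ralston is the Condorcet winner.

Ralston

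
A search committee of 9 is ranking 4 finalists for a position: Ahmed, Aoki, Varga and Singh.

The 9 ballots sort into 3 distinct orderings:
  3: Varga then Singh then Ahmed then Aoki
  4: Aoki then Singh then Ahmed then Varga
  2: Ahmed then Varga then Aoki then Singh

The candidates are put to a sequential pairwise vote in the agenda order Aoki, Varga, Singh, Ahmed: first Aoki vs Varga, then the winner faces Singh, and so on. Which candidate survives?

Ahmed

Round 1: Aoki vs Varga — 4–5, Varga advances.
Round 2: Varga vs Singh — 5–4, Varga advances.
Round 3: Varga vs Ahmed — 3–6, Ahmed advances.
The agenda winner is Ahmed.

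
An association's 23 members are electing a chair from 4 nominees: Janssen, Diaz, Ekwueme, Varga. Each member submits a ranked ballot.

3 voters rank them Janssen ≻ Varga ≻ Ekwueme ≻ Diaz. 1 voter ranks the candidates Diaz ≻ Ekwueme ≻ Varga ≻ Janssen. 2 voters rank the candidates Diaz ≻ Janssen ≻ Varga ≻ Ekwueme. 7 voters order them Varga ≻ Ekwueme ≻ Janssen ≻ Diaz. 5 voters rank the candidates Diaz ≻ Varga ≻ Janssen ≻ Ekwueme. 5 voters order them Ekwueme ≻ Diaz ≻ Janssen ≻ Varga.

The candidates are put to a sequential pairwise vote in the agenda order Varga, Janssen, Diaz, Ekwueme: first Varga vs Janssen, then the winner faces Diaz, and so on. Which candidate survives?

Ekwueme

Round 1: Varga vs Janssen — 13–10, Varga advances.
Round 2: Varga vs Diaz — 10–13, Diaz advances.
Round 3: Diaz vs Ekwueme — 8–15, Ekwueme advances.
Ekwueme survives the agenda.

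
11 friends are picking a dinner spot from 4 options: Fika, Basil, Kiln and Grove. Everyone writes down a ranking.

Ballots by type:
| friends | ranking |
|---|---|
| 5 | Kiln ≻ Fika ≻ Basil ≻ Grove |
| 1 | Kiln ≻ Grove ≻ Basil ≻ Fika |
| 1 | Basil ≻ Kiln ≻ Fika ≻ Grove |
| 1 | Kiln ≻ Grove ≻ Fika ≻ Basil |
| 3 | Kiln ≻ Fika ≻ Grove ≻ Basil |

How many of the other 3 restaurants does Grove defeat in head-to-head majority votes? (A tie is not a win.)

Grove against each rival (11 friends):
Grove vs Fika: Fika wins 9–2.
Grove vs Basil: Basil, 6–5.
Grove vs Kiln: 0 for Grove, 11 for Kiln — Kiln by 11–0.
Grove beats no one; loses to Fika, Basil, Kiln — 0 pairwise wins.

0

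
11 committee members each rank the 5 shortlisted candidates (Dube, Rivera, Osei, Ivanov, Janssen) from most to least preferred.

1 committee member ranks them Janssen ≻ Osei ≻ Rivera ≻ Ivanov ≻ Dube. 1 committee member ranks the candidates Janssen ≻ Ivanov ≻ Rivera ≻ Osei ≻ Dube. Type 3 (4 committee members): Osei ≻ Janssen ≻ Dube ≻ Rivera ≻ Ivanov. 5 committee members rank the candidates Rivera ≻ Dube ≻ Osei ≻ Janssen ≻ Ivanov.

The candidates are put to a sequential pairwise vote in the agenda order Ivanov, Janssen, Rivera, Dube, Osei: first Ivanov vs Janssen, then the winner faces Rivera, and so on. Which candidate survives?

Round 1: Ivanov vs Janssen — 0–11, Janssen advances.
Round 2: Janssen vs Rivera — 6–5, Janssen advances.
Round 3: Janssen vs Dube — 6–5, Janssen advances.
Round 4: Janssen vs Osei — 2–9, Osei advances.
Osei survives the agenda.

Osei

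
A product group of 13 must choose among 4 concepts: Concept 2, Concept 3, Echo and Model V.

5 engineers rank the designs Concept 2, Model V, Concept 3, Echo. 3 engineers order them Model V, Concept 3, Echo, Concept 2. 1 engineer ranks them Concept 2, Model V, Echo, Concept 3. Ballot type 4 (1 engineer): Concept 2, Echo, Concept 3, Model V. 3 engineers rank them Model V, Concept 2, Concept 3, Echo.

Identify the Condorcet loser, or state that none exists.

Echo

Head-to-head results (13 engineers):
Concept 2 vs Concept 3: 10 to 3, Concept 2.
Concept 2 vs Echo: Concept 2, 10–3.
Concept 2 vs Model V: Concept 2, 7–6.
Concept 3 vs Echo: Concept 3 is ranked higher on 5+3+3 = 11 ballots, Echo on 2. Concept 3 wins 11–2.
Concept 3 vs Model V: Concept 3 preferred on 1 ballot; Model V wins 12–1.
Echo vs Model V: 1 for Echo, 12 for Model V — Model V by 12–1.
Echo loses to every other design — it is the Condorcet loser.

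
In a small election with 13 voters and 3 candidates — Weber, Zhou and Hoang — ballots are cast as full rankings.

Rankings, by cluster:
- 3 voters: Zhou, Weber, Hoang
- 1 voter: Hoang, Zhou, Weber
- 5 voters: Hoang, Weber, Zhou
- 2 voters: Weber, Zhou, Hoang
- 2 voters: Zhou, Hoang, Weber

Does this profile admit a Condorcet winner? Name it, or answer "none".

none

Head-to-head results (13 voters):
Weber vs Zhou: 7 to 6, Weber.
Weber vs Hoang: Weber is ranked higher on 3+2 = 5 ballots, Hoang on 8. Hoang wins 8–5.
Zhou vs Hoang: Zhou is ranked higher on 3+2+2 = 7 ballots, Hoang on 6. Zhou wins 7–6.
Each candidate drops at least one matchup (Weber loses to Hoang; Zhou loses to Weber; Hoang loses to Zhou); the cycle Weber beats Zhou beats Hoang beats Weber rules out a Condorcet winner.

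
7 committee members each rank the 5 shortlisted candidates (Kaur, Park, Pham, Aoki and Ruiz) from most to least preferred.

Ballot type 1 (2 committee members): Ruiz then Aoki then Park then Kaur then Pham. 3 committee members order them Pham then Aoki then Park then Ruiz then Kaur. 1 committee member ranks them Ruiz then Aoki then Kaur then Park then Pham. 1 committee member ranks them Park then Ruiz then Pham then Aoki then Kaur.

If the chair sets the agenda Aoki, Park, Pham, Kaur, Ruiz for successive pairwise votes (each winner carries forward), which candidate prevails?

Ruiz

Round 1: Aoki vs Park — 6–1, Aoki advances.
Round 2: Aoki vs Pham — 3–4, Pham advances.
Round 3: Pham vs Kaur — 4–3, Pham advances.
Round 4: Pham vs Ruiz — 3–4, Ruiz advances.
The agenda winner is Ruiz.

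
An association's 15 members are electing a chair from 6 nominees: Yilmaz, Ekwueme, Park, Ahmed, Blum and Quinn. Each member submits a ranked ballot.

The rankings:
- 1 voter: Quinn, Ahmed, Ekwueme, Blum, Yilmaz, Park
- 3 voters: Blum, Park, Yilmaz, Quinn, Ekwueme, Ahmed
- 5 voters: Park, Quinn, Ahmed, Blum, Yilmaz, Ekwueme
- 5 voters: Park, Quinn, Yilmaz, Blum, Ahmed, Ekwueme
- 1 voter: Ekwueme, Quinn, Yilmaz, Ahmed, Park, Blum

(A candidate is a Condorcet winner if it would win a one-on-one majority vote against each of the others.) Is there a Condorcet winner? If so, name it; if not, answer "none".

Pairwise majorities:
Yilmaz vs Ekwueme: 13 to 2, Yilmaz.
Yilmaz vs Park: 2 to 13, Park.
Yilmaz vs Ahmed: 3+5+1 = 9 for Yilmaz, 6 for Ahmed — Yilmaz by 9–6.
Yilmaz vs Blum: Yilmaz preferred on 5+1 = 6 ballots; Blum wins 9–6.
Yilmaz vs Quinn: Yilmaz is ranked higher on 3 ballots, Quinn on 12. Quinn wins 12–3.
Ekwueme vs Park: 2 to 13, Park.
Ekwueme vs Ahmed: Ekwueme preferred on 3+1 = 4 ballots; Ahmed wins 11–4.
Ekwueme vs Blum: 1+1 = 2 for Ekwueme, 13 for Blum — Blum by 13–2.
Ekwueme vs Quinn: Ekwueme preferred on 1 ballot; Quinn wins 14–1.
Park vs Ahmed: Park preferred on 3+5+5 = 13 ballots; Park wins 13–2.
Park vs Blum: 11 to 4, Park.
Park vs Quinn: Park is ranked higher on 3+5+5 = 13 ballots, Quinn on 2. Park wins 13–2.
Ahmed vs Blum: 7 to 8, Blum.
Ahmed vs Quinn: 0 to 15, Quinn.
Blum vs Quinn: Blum preferred on 3 ballots; Quinn wins 12–3.
Park defeats every rival head-to-head and is the Condorcet winner.

Park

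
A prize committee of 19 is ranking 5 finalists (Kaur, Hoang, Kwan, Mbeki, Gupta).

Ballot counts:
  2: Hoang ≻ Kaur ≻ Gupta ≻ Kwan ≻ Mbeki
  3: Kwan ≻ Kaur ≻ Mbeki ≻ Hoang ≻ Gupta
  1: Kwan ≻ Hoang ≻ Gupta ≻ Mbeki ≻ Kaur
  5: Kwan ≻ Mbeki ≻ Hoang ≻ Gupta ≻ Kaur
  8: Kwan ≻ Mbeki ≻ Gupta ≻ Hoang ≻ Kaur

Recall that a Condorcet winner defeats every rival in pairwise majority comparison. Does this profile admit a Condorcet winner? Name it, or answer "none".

Kwan

Pairwise majorities:
Kaur vs Hoang: Hoang, 16–3.
Kaur vs Kwan: Kwan wins 17–2.
Kaur vs Mbeki: Mbeki, 14–5.
Kaur–Gupta: Gupta 14–5.
Hoang vs Kwan: Kwan, 17–2.
Hoang vs Mbeki: 2+1 = 3 for Hoang, 16 for Mbeki — Mbeki by 16–3.
Hoang vs Gupta: Hoang preferred on 2+3+1+5 = 11 ballots; Hoang wins 11–8.
Kwan vs Mbeki: 2+3+1+5+8 = 19 for Kwan, 0 for Mbeki — Kwan by 19–0.
Kwan vs Gupta: 17 to 2, Kwan.
Mbeki vs Gupta: 16 to 3, Mbeki.
Only Kwan has no losses; Kwan is the Condorcet winner.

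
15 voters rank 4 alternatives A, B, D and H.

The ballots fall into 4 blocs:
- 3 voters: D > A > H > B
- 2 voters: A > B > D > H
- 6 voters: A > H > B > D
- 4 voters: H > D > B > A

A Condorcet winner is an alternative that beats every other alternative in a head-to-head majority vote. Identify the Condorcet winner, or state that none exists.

Head-to-head results (15 voters):
A vs B: A wins 11–4.
A–D: A 8–7.
A vs H: A wins 11–4.
B vs D: B wins 8–7.
B–H: H 13–2.
D–H: H 10–5.
A wins every pairwise contest, so A is the Condorcet winner.

A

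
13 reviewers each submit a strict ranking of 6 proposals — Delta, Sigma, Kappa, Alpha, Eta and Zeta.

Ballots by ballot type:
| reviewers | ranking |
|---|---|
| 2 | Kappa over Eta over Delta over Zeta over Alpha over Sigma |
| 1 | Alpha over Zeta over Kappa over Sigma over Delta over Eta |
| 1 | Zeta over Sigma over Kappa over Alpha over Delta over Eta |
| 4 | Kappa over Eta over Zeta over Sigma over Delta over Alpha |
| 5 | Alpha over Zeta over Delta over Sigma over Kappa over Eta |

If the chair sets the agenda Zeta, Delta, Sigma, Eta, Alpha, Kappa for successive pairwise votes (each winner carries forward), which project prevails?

Zeta

Round 1: Zeta vs Delta — 11–2, Zeta advances.
Round 2: Zeta vs Sigma — 13–0, Zeta advances.
Round 3: Zeta vs Eta — 7–6, Zeta advances.
Round 4: Zeta vs Alpha — 7–6, Zeta advances.
Round 5: Zeta vs Kappa — 7–6, Zeta advances.
Zeta survives the agenda.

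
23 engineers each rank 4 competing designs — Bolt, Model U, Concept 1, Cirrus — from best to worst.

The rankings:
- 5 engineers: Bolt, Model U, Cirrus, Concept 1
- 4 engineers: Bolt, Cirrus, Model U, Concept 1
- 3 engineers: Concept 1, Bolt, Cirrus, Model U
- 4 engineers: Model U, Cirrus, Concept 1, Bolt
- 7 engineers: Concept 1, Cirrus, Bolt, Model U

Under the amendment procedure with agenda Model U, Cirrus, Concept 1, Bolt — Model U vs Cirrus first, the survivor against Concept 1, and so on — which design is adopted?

Round 1: Model U vs Cirrus — 9–14, Cirrus advances.
Round 2: Cirrus vs Concept 1 — 13–10, Cirrus advances.
Round 3: Cirrus vs Bolt — 11–12, Bolt advances.
The agenda winner is Bolt.

Bolt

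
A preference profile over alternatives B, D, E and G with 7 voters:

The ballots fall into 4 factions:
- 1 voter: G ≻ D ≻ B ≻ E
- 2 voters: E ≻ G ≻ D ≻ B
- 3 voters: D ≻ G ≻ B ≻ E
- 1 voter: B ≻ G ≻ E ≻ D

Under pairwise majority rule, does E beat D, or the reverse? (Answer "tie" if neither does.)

D

Ballots ranking E above D: 2 + 1 = 3.
Ballots ranking D above E: 7 − 3 = 4.
D wins the head-to-head 4–3.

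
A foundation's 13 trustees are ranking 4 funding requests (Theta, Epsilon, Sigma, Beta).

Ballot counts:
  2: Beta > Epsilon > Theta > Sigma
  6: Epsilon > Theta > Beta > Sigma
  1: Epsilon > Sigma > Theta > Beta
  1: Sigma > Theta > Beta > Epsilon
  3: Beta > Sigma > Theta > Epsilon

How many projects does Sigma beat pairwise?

Sigma against each rival (13 reviewers):
Sigma vs Theta: Sigma preferred on 1+1+3 = 5 ballots; Theta wins 8–5.
Sigma vs Epsilon: Sigma is ranked higher on 1+3 = 4 ballots, Epsilon on 9. Epsilon wins 9–4.
Sigma vs Beta: Sigma is ranked higher on 1+1 = 2 ballots, Beta on 11. Beta wins 11–2.
Sigma beats no one; loses to Theta, Epsilon, Beta — 0 pairwise wins.

0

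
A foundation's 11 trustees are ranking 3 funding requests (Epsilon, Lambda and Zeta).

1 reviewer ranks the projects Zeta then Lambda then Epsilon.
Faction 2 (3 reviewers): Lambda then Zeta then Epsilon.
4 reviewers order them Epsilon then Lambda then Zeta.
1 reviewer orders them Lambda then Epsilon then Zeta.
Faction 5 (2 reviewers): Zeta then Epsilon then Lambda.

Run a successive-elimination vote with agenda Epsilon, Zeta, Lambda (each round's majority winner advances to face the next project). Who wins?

Lambda

Round 1: Epsilon vs Zeta — 5–6, Zeta advances.
Round 2: Zeta vs Lambda — 3–8, Lambda advances.
Lambda survives the agenda.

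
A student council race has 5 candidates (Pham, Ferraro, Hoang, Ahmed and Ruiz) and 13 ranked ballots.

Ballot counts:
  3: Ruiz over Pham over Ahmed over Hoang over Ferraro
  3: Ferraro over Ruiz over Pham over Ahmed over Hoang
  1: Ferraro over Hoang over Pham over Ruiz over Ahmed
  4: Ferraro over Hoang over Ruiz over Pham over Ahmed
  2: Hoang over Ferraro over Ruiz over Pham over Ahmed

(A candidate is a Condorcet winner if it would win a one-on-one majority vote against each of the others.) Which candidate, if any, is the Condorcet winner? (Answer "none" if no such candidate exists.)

Ferraro

Pairwise majorities:
Pham vs Ferraro: 3 for Pham, 10 for Ferraro — Ferraro by 10–3.
Pham vs Hoang: Hoang wins 7–6.
Pham vs Ahmed: Pham, 13–0.
Pham vs Ruiz: Ruiz wins 12–1.
Ferraro vs Hoang: Ferraro preferred on 3+1+4 = 8 ballots; Ferraro wins 8–5.
Ferraro vs Ahmed: Ferraro is ranked higher on 3+1+4+2 = 10 ballots, Ahmed on 3. Ferraro wins 10–3.
Ferraro vs Ruiz: 3+1+4+2 = 10 for Ferraro, 3 for Ruiz — Ferraro by 10–3.
Hoang vs Ahmed: Hoang, 7–6.
Hoang vs Ruiz: Hoang, 7–6.
Ahmed vs Ruiz: Ruiz, 13–0.
Ferraro wins every pairwise contest, so Ferraro is the Condorcet winner.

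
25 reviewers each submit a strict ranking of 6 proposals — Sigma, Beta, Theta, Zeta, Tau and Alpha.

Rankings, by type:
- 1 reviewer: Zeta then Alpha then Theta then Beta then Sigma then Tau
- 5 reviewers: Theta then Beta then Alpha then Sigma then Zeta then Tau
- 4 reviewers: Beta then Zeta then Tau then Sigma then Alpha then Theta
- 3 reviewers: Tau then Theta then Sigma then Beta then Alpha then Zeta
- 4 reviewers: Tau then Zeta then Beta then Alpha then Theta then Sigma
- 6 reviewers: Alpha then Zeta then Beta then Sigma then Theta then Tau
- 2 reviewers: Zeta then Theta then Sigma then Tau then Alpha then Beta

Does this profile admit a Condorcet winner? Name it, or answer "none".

none

Check each pair by majority over 25 ballots:
Sigma vs Beta: 3+2 = 5 for Sigma, 20 for Beta — Beta by 20–5.
Sigma vs Theta: Theta, 15–10.
Sigma vs Zeta: 8 to 17, Zeta.
Sigma vs Tau: 1+5+6+2 = 14 for Sigma, 11 for Tau — Sigma by 14–11.
Sigma vs Alpha: Alpha wins 16–9.
Beta vs Theta: Beta preferred on 4+4+6 = 14 ballots; Beta wins 14–11.
Beta vs Zeta: 5+4+3 = 12 for Beta, 13 for Zeta — Zeta by 13–12.
Beta vs Tau: Beta wins 16–9.
Beta vs Alpha: Beta preferred on 5+4+3+4 = 16 ballots; Beta wins 16–9.
Theta vs Zeta: 5+3 = 8 for Theta, 17 for Zeta — Zeta by 17–8.
Theta–Tau: Theta 14–11.
Theta vs Alpha: 10 to 15, Alpha.
Zeta vs Tau: Zeta preferred on 1+5+4+6+2 = 18 ballots; Zeta wins 18–7.
Zeta–Alpha: Alpha 14–11.
Tau vs Alpha: 4+3+4+2 = 13 for Tau, 12 for Alpha — Tau by 13–12.
Each project drops at least one matchup (Sigma loses to Beta; Beta loses to Zeta; Theta loses to Beta; Zeta loses to Alpha; Tau loses to Sigma; Alpha loses to Beta); the cycle Sigma beats Tau beats Alpha beats Sigma rules out a Condorcet winner.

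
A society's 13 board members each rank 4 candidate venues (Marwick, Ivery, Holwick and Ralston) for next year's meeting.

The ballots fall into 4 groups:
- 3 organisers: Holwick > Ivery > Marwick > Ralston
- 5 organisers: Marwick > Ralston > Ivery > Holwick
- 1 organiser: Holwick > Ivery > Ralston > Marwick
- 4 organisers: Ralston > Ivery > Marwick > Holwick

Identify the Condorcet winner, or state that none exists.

Head-to-head results (13 organisers):
Marwick vs Ivery: Ivery, 8–5.
Marwick–Holwick: Marwick 9–4.
Marwick vs Ralston: Marwick is ranked higher on 3+5 = 8 ballots, Ralston on 5. Marwick wins 8–5.
Ivery vs Holwick: Ivery, 9–4.
Ivery vs Ralston: 4 to 9, Ralston.
Holwick vs Ralston: 3+1 = 4 for Holwick, 9 for Ralston — Ralston by 9–4.
No city is unbeaten: Marwick loses to Ivery; Ivery loses to Ralston; Holwick loses to Marwick; Ralston loses to Marwick. In particular Marwick → Ralston → Ivery → Marwick is a majority cycle — no Condorcet winner exists.

none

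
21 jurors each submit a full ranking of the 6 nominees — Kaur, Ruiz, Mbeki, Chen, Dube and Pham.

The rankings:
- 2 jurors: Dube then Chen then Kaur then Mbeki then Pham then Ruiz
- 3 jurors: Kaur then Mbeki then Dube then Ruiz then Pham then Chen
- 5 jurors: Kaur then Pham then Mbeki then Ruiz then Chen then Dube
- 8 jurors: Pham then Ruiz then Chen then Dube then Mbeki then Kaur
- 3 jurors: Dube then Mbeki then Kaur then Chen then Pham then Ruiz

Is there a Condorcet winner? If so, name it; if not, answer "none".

Check each pair by majority over 21 ballots:
Kaur vs Ruiz: Kaur wins 13–8.
Kaur vs Mbeki: Mbeki, 11–10.
Kaur vs Chen: Kaur, 11–10.
Kaur–Dube: Dube 13–8.
Kaur–Pham: Kaur 13–8.
Ruiz vs Mbeki: Mbeki, 13–8.
Ruiz vs Chen: Ruiz, 16–5.
Ruiz vs Dube: Ruiz, 13–8.
Ruiz–Pham: Pham 18–3.
Mbeki vs Chen: Mbeki, 11–10.
Mbeki vs Dube: Dube wins 13–8.
Mbeki vs Pham: Pham, 13–8.
Chen vs Dube: Chen, 13–8.
Chen–Pham: Pham 16–5.
Dube–Pham: Pham 13–8.
No nominee is unbeaten: Kaur loses to Mbeki; Ruiz loses to Kaur; Mbeki loses to Dube; Chen loses to Kaur; Dube loses to Ruiz; Pham loses to Kaur. In particular Kaur → Ruiz → Dube → Kaur is a majority cycle — no Condorcet winner exists.

none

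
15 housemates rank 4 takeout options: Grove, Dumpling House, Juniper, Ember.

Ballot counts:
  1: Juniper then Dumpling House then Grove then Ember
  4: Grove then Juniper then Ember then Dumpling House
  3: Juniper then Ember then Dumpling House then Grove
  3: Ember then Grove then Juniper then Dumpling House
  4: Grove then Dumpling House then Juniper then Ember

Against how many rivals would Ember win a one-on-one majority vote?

1

Ember against each rival (15 friends):
Ember vs Grove: Grove, 9–6.
Ember vs Dumpling House: Ember preferred on 4+3+3 = 10 ballots; Ember wins 10–5.
Ember–Juniper: Juniper 12–3.
Ember beats Dumpling House; loses to Grove, Juniper — 1 pairwise win.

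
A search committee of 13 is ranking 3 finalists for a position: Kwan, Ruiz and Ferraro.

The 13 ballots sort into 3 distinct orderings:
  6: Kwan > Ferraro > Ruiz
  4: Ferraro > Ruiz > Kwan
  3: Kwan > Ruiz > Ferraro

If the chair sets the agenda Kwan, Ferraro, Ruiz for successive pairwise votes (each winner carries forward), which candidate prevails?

Round 1: Kwan vs Ferraro — 9–4, Kwan advances.
Round 2: Kwan vs Ruiz — 9–4, Kwan advances.
Kwan survives the agenda.

Kwan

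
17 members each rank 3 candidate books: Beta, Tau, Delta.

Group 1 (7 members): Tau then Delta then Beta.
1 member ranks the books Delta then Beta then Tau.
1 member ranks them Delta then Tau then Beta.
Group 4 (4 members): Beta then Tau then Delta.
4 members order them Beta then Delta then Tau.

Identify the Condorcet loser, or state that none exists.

none

Pairwise majorities:
Beta–Tau: Beta 9–8.
Beta vs Delta: 4+4 = 8 for Beta, 9 for Delta — Delta by 9–8.
Tau vs Delta: 7+4 = 11 for Tau, 6 for Delta — Tau by 11–6.
Every book wins at least one matchup (Beta beats Tau; Tau beats Delta; Delta beats Beta), so there is no Condorcet loser.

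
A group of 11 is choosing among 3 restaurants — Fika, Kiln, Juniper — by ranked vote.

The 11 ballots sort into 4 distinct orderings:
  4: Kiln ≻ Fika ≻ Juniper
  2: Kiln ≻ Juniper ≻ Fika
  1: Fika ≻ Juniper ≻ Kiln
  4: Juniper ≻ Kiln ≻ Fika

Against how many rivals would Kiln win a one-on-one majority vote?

2

Kiln against each rival (11 friends):
Kiln vs Fika: Kiln wins 10–1.
Kiln vs Juniper: Kiln, 6–5.
Kiln beats Fika, Juniper — 2 pairwise wins.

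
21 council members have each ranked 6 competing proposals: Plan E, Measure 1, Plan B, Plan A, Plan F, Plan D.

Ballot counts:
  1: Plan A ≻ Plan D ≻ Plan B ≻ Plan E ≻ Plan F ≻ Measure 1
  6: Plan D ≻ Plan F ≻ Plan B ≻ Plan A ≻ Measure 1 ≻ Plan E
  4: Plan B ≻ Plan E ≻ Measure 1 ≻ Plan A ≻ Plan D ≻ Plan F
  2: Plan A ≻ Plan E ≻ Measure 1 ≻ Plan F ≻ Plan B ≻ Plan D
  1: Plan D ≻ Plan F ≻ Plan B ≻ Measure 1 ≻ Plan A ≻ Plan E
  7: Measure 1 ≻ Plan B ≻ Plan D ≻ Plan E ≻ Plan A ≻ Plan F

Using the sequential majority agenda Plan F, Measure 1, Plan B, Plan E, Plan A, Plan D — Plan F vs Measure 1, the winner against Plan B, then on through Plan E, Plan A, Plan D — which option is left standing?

Round 1: Plan F vs Measure 1 — 8–13, Measure 1 advances.
Round 2: Measure 1 vs Plan B — 9–12, Plan B advances.
Round 3: Plan B vs Plan E — 19–2, Plan B advances.
Round 4: Plan B vs Plan A — 18–3, Plan B advances.
Round 5: Plan B vs Plan D — 13–8, Plan B advances.
Plan B survives the agenda.

Plan B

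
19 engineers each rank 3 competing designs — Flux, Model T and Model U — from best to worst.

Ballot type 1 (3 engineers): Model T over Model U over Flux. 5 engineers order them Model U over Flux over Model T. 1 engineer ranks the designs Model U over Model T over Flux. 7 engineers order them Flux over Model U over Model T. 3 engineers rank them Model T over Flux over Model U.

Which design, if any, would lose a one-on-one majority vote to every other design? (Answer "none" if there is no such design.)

Model T

Pairwise majorities:
Flux vs Model T: Flux wins 12–7.
Flux vs Model U: Flux, 10–9.
Model T vs Model U: Model U wins 13–6.
Model T is beaten in every head-to-head and is the Condorcet loser.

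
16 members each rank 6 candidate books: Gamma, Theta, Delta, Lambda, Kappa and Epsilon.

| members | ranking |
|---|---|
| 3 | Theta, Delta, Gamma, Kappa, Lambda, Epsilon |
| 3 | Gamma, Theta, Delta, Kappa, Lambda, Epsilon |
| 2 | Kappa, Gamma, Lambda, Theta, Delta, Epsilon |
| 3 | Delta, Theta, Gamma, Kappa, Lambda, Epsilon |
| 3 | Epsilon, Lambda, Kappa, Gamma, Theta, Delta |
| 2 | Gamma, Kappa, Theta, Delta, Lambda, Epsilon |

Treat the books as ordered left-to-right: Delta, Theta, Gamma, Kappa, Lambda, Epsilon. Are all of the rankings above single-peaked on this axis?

yes

Axis positions: Delta=1, Theta=2, Gamma=3, Kappa=4, Lambda=5, Epsilon=6.
Faction 1 (peak Theta at position 2): ranking walks positions 2-1-3-4-5-6, expanding outward from the peak — single-peaked.
Faction 2 (peak Gamma at position 3): ranking walks positions 3-2-1-4-5-6, expanding outward from the peak — single-peaked.
Faction 3 (peak Kappa at position 4): ranking walks positions 4-3-5-2-1-6, expanding outward from the peak — single-peaked.
Faction 4 (peak Delta at position 1): ranking walks positions 1-2-3-4-5-6, expanding outward from the peak — single-peaked.
Faction 5 (peak Epsilon at position 6): ranking walks positions 6-5-4-3-2-1, expanding outward from the peak — single-peaked.
Faction 6 (peak Gamma at position 3): ranking walks positions 3-4-2-1-5-6, expanding outward from the peak — single-peaked.
Every ranking is single-peaked on this axis.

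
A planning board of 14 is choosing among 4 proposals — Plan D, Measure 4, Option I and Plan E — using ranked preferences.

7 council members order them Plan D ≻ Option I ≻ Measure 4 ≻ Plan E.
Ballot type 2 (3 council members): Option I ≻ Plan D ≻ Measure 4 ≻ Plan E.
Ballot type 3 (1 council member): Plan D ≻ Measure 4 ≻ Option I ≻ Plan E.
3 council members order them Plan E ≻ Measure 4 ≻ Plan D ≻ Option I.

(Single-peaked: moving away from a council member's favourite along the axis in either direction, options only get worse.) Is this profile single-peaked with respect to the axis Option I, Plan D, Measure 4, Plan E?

yes

Axis positions: Option I=1, Plan D=2, Measure 4=3, Plan E=4.
Ballot type 1 (peak Plan D at position 2): ranking walks positions 2-1-3-4, expanding outward from the peak — single-peaked.
Ballot type 2 (peak Option I at position 1): ranking walks positions 1-2-3-4, expanding outward from the peak — single-peaked.
Ballot type 3 (peak Plan D at position 2): ranking walks positions 2-3-1-4, expanding outward from the peak — single-peaked.
Ballot type 4 (peak Plan E at position 4): ranking walks positions 4-3-2-1, expanding outward from the peak — single-peaked.
Every ranking is single-peaked on this axis.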